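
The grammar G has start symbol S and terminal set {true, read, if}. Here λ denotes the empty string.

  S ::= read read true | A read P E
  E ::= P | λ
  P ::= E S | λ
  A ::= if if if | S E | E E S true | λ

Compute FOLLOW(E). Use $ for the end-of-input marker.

{$, if, read, true}

FIRST(S): from S::=read read true we get {read}; from S::=A read P E we get {if, read}. So FIRST(S) = {if, read}.
FIRST(E): from E::=P we get {λ, if, read}; from E::=λ we get {λ}. So FIRST(E) = {λ, if, read}.
FIRST(P): from P::=E S we get {if, read}; from P::=λ we get {λ}. So FIRST(P) = {λ, if, read}.
FIRST(A): from A::=if if if we get {if}; from A::=S E we get {if, read}; from A::=E E S true we get {if, read}; from A::=λ we get {λ}. So FIRST(A) = {λ, if, read}.
FOLLOW(S) includes $ since S is the start symbol.
FOLLOW(A): in S::=A read P E, A is followed by read P E with FIRST {read}. Thus FOLLOW(A) = {read}.
FOLLOW(S): in P::=E S, the suffix after S is empty, so FOLLOW(S) ⊇ FOLLOW(P) = {$, if, read, true}; in A::=S E, S is followed by E with FIRST {λ, if, read}; in A::=S E, the suffix after S is nullable, so FOLLOW(S) ⊇ FOLLOW(A) = {read}; in A::=E E S true, S is followed by true with FIRST {true}. Thus FOLLOW(S) = {$, if, read, true}.
FOLLOW(E): in S::=A read P E, the suffix after E is empty, so FOLLOW(E) ⊇ FOLLOW(S) = {$, if, read, true}; in P::=E S, E is followed by S with FIRST {if, read}; in A::=S E, the suffix after E is empty, so FOLLOW(E) ⊇ FOLLOW(A) = {read}; in A::=E E S true (occurrence 1), E is followed by E S true with FIRST {if, read}; in A::=E E S true (occurrence 2), E is followed by S true with FIRST {if, read}. Thus FOLLOW(E) = {$, if, read, true}.
FOLLOW(P): in S::=A read P E, P is followed by E with FIRST {λ, if, read}; in S::=A read P E, the suffix after P is nullable, so FOLLOW(P) ⊇ FOLLOW(S) = {$, if, read, true}; in E::=P, the suffix after P is empty, so FOLLOW(P) ⊇ FOLLOW(E) = {$, if, read, true}. Thus FOLLOW(P) = {$, if, read, true}.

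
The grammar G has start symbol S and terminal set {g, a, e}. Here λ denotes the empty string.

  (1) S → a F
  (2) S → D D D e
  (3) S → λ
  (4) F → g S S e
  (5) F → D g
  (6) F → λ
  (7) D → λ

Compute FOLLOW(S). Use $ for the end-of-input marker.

{$, a, e}

FIRST(D): from D→λ we get {λ}. So FIRST(D) = {λ}.
FIRST(S): from S→a F we get {a}; from S→D D D e we get {e}; from S→λ we get {λ}. So FIRST(S) = {λ, a, e}.
FIRST(F): from F→g S S e we get {g}; from F→D g we get {g}; from F→λ we get {λ}. So FIRST(F) = {λ, g}.
FOLLOW(S) includes $ since S is the start symbol.
FOLLOW(S): in F→g S S e (occurrence 1), S is followed by S e with FIRST {a, e}; in F→g S S e (occurrence 2), S is followed by e with FIRST {e}. Thus FOLLOW(S) = {$, a, e}.
FOLLOW(F): in S→a F, the suffix after F is empty, so FOLLOW(F) ⊇ FOLLOW(S) = {$, a, e}. Thus FOLLOW(F) = {$, a, e}.
FOLLOW(D): in S→D D D e (occurrence 1), D is followed by D D e with FIRST {e}; in S→D D D e (occurrence 2), D is followed by D e with FIRST {e}; in S→D D D e (occurrence 3), D is followed by e with FIRST {e}; in F→D g, D is followed by g with FIRST {g}. Thus FOLLOW(D) = {e, g}.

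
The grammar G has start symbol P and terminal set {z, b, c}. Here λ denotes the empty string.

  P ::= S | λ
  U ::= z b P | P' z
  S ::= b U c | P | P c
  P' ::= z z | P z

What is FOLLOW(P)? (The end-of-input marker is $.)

{$, c, z}

FIRST(P): from P::=S we get {λ, b, c}; from P::=λ we get {λ}. So FIRST(P) = {λ, b, c}.
FIRST(S): from S::=b U c we get {b}; from S::=P we get {λ, b, c}; from S::=P c we get {b, c}. So FIRST(S) = {λ, b, c}.
FIRST(P'): from P'::=z z we get {z}; from P'::=P z we get {b, c, z}. So FIRST(P') = {b, c, z}.
FIRST(U): from U::=z b P we get {z}; from U::=P' z we get {b, c, z}. So FIRST(U) = {b, c, z}.
FOLLOW(P) includes $ since P is the start symbol.
FOLLOW(U): in S::=b U c, U is followed by c with FIRST {c}. Thus FOLLOW(U) = {c}.
FOLLOW(P'): in U::=P' z, P' is followed by z with FIRST {z}. Thus FOLLOW(P') = {z}.
FOLLOW(P): in U::=z b P, the suffix after P is empty, so FOLLOW(P) ⊇ FOLLOW(U) = {c}; in S::=P, the suffix after P is empty, so FOLLOW(P) ⊇ FOLLOW(S) = {$, c, z}; in S::=P c, P is followed by c with FIRST {c}; in P'::=P z, P is followed by z with FIRST {z}. Thus FOLLOW(P) = {$, c, z}.
FOLLOW(S): in P::=S, the suffix after S is empty, so FOLLOW(S) ⊇ FOLLOW(P) = {$, c, z}. Thus FOLLOW(S) = {$, c, z}.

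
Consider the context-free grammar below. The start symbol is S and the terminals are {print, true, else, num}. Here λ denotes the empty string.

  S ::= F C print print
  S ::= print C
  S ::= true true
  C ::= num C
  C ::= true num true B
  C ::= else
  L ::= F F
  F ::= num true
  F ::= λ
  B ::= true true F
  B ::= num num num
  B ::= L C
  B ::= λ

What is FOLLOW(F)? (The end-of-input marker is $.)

{$, else, num, print, true}

FIRST(C) = {else, num, true}
FIRST(F) = {λ, num}
FIRST(S) = {else, num, print, true}  (via F C print print)
FIRST(L) = {λ, num}  (via F F)
FIRST(B) = {λ, else, num, true}  (via L C)
FOLLOW(S) includes $ since S is the start symbol.
FOLLOW(S): S appears on no right-hand side. Thus FOLLOW(S) = {$}.
FOLLOW(L): in B::=L C, L is followed by C with FIRST {else, num, true}. Thus FOLLOW(L) = {else, num, true}.
FOLLOW(C): in S::=F C print print, C is followed by print print with FIRST {print}; in S::=print C, the suffix after C is empty, so FOLLOW(C) ⊇ FOLLOW(S) = {$}; in C::=num C, the suffix after C is empty (adds nothing new); in B::=L C, the suffix after C is empty, so FOLLOW(C) ⊇ FOLLOW(B) = {$, print}. Thus FOLLOW(C) = {$, print}.
FOLLOW(B): in C::=true num true B, the suffix after B is empty, so FOLLOW(B) ⊇ FOLLOW(C) = {$, print}. Thus FOLLOW(B) = {$, print}.
FOLLOW(F): in S::=F C print print, F is followed by C print print with FIRST {else, num, true}; in L::=F F (occurrence 1), F is followed by F with FIRST {λ, num}; in L::=F F (occurrence 1), the suffix after F is nullable, so FOLLOW(F) ⊇ FOLLOW(L) = {else, num, true}; in L::=F F (occurrence 2), the suffix after F is empty, so FOLLOW(F) ⊇ FOLLOW(L) = {else, num, true}; in B::=true true F, the suffix after F is empty, so FOLLOW(F) ⊇ FOLLOW(B) = {$, print}. Thus FOLLOW(F) = {$, else, num, print, true}.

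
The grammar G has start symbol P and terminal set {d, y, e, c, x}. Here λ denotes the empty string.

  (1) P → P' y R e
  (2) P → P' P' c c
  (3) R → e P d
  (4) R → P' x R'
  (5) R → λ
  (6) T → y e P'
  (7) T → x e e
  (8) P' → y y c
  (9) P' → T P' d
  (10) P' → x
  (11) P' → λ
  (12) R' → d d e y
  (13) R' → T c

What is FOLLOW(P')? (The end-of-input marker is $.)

{c, d, x, y}

FIRST(T): from T→y e P' we get {y}; from T→x e e we get {x}. So FIRST(T) = {x, y}.
FIRST(P'): from P'→y y c we get {y}; from P'→T P' d we get {x, y}; from P'→x we get {x}; from P'→λ we get {λ}. So FIRST(P') = {λ, x, y}.
FIRST(R'): from R'→d d e y we get {d}; from R'→T c we get {x, y}. So FIRST(R') = {d, x, y}.
FIRST(P): from P→P' y R e we get {x, y}; from P→P' P' c c we get {c, x, y}. So FIRST(P) = {c, x, y}.
FIRST(R): from R→e P d we get {e}; from R→P' x R' we get {x, y}; from R→λ we get {λ}. So FIRST(R) = {λ, e, x, y}.
FOLLOW(P) includes $ since P is the start symbol.
FOLLOW(P): in R→e P d, P is followed by d with FIRST {d}. Thus FOLLOW(P) = {$, d}.
FOLLOW(R): in P→P' y R e, R is followed by e with FIRST {e}. Thus FOLLOW(R) = {e}.
FOLLOW(T): in P'→T P' d, T is followed by P' d with FIRST {d, x, y}; in R'→T c, T is followed by c with FIRST {c}. Thus FOLLOW(T) = {c, d, x, y}.
FOLLOW(P'): in P→P' y R e, P' is followed by y R e with FIRST {y}; in P→P' P' c c (occurrence 1), P' is followed by P' c c with FIRST {c, x, y}; in P→P' P' c c (occurrence 2), P' is followed by c c with FIRST {c}; in R→P' x R', P' is followed by x R' with FIRST {x}; in T→y e P', the suffix after P' is empty, so FOLLOW(P') ⊇ FOLLOW(T) = {c, d, x, y}; in P'→T P' d, P' is followed by d with FIRST {d}. Thus FOLLOW(P') = {c, d, x, y}.
FOLLOW(R'): in R→P' x R', the suffix after R' is empty, so FOLLOW(R') ⊇ FOLLOW(R) = {e}. Thus FOLLOW(R') = {e}.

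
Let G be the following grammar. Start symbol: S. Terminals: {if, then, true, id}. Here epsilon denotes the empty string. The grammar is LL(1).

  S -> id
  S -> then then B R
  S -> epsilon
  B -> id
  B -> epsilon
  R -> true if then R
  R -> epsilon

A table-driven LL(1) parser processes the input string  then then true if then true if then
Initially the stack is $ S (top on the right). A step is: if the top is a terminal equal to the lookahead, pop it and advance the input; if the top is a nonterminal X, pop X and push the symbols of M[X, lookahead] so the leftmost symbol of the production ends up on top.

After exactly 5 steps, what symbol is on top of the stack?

true

step 1: stack=$ S  input=then then true if then true if then $  — expand S -> then then B R
step 2: stack=$ R B then then  input=then then true if then true if then $  — match then
step 3: stack=$ R B then  input=then true if then true if then $  — match then
step 4: stack=$ R B  input=true if then true if then $  — expand B -> epsilon
step 5: stack=$ R  input=true if then true if then $  — expand R -> true if then R
Stack after step 5: $ R then if true (top = true).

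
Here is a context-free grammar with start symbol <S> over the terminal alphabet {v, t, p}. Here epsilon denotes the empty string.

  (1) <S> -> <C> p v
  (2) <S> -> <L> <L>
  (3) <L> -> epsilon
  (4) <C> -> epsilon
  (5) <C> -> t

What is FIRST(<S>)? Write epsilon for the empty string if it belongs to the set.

{epsilon, p, t}

FIRST(<L>): from <L>->epsilon we get {epsilon}. So FIRST(<L>) = {epsilon}.
FIRST(<C>): from <C>->epsilon we get {epsilon}; from <C>->t we get {t}. So FIRST(<C>) = {epsilon, t}.
FIRST(<S>): from <S>-><C> p v we get {p, t}; from <S>-><L> <L> we get {epsilon}. So FIRST(<S>) = {epsilon, p, t}.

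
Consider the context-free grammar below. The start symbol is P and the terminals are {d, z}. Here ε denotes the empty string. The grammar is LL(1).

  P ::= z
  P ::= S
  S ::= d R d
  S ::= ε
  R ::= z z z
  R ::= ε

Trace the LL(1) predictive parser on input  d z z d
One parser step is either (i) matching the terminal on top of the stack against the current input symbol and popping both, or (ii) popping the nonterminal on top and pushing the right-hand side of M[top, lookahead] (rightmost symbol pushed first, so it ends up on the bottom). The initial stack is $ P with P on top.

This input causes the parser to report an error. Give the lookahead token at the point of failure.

d

     Stack      Input      Action
  1  $ P        d z z d $  expand P ::= S
  2  $ S        d z z d $  expand S ::= d R d
  3  $ d R d    d z z d $  match d
  4  $ d R      z z d $    expand R ::= z z z
  5  $ d z z z  z z d $    match z
  6  $ d z z    z d $      match z
  7  $ d z      d $        error: top is terminal z but lookahead is d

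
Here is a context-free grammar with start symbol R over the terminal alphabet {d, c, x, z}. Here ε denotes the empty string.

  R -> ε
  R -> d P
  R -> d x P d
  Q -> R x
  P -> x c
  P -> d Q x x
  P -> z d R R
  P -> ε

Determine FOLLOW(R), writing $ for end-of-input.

{$, d, x}

FIRST(R): from R->ε we get {ε}; from R->d P we get {d}; from R->d x P d we get {d}. So FIRST(R) = {ε, d}.
FIRST(P): from P->x c we get {x}; from P->d Q x x we get {d}; from P->z d R R we get {z}; from P->ε we get {ε}. So FIRST(P) = {ε, d, x, z}.
FIRST(Q): from Q->R x we get {d, x}. So FIRST(Q) = {d, x}.
FOLLOW(R) includes $ since R is the start symbol.
FOLLOW(Q): in P->d Q x x, Q is followed by x x with FIRST {x}. Thus FOLLOW(Q) = {x}.
FOLLOW(R): in Q->R x, R is followed by x with FIRST {x}; in P->z d R R (occurrence 1), R is followed by R with FIRST {ε, d}; in P->z d R R (occurrence 1), the suffix after R is nullable, so FOLLOW(R) ⊇ FOLLOW(P) = {$, d, x}; in P->z d R R (occurrence 2), the suffix after R is empty, so FOLLOW(R) ⊇ FOLLOW(P) = {$, d, x}. Thus FOLLOW(R) = {$, d, x}.
FOLLOW(P): in R->d P, the suffix after P is empty, so FOLLOW(P) ⊇ FOLLOW(R) = {$, d, x}; in R->d x P d, P is followed by d with FIRST {d}. Thus FOLLOW(P) = {$, d, x}.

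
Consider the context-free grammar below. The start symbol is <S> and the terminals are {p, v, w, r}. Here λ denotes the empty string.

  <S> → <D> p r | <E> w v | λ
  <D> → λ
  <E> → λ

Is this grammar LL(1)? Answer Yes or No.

FIRST(<S>) = {λ, p, w}
FIRST(<D>) = {λ}
FIRST(<E>) = {λ}
FOLLOW(<S>) = {$}
FOLLOW(<D>) = {p}
FOLLOW(<E>) = {w}
Each cell of M receives at most one production.

Yes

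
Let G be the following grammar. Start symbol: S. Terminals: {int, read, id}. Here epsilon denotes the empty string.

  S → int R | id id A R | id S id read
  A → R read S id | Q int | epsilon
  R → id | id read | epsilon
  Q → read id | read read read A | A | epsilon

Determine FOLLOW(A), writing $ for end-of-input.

FIRST(S): from S→int R we get {int}; from S→id id A R we get {id}; from S→id S id read we get {id}. So FIRST(S) = {id, int}.
FIRST(R): from R→id we get {id}; from R→id read we get {id}; from R→epsilon we get {epsilon}. So FIRST(R) = {epsilon, id}.
FIRST(A): from A→R read S id we get {id, read}; from A→Q int we get {id, int, read}; from A→epsilon we get {epsilon}. So FIRST(A) = {epsilon, id, int, read}.
FIRST(Q): from Q→read id we get {read}; from Q→read read read A we get {read}; from Q→A we get {epsilon, id, int, read}; from Q→epsilon we get {epsilon}. So FIRST(Q) = {epsilon, id, int, read}.
FOLLOW(S) includes $ since S is the start symbol.
FOLLOW(S): in S→id S id read, S is followed by id read with FIRST {id}; in A→R read S id, S is followed by id with FIRST {id}. Thus FOLLOW(S) = {$, id}.
FOLLOW(R): in S→int R, the suffix after R is empty, so FOLLOW(R) ⊇ FOLLOW(S) = {$, id}; in S→id id A R, the suffix after R is empty, so FOLLOW(R) ⊇ FOLLOW(S) = {$, id}; in A→R read S id, R is followed by read S id with FIRST {read}. Thus FOLLOW(R) = {$, id, read}.
FOLLOW(Q): in A→Q int, Q is followed by int with FIRST {int}. Thus FOLLOW(Q) = {int}.
FOLLOW(A): in S→id id A R, A is followed by R with FIRST {epsilon, id}; in S→id id A R, the suffix after A is nullable, so FOLLOW(A) ⊇ FOLLOW(S) = {$, id}; in Q→read read read A, the suffix after A is empty, so FOLLOW(A) ⊇ FOLLOW(Q) = {int}; in Q→A, the suffix after A is empty, so FOLLOW(A) ⊇ FOLLOW(Q) = {int}. Thus FOLLOW(A) = {$, id, int}.

{$, id, int}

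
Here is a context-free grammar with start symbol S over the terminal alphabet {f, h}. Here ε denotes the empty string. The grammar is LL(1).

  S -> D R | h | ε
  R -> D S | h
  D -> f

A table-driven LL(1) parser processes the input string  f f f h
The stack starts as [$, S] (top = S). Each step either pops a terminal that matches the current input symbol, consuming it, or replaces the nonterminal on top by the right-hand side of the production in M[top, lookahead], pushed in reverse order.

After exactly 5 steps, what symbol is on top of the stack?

step 1: stack=$ S  input=f f f h $  — expand S -> D R
step 2: stack=$ R D  input=f f f h $  — expand D -> f
step 3: stack=$ R f  input=f f f h $  — match f
step 4: stack=$ R  input=f f h $  — expand R -> D S
step 5: stack=$ S D  input=f f h $  — expand D -> f
Stack after step 5: $ S f (top = f).

f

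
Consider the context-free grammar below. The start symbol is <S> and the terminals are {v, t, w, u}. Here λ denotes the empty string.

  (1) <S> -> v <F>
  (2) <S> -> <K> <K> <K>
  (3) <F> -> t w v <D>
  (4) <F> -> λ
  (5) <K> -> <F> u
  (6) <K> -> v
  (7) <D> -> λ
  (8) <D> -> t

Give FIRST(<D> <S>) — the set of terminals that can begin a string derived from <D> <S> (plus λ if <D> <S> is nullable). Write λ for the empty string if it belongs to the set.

{t, u, v}

FIRST(<F>): from <F>->t w v <D> we get {t}; from <F>->λ we get {λ}. So FIRST(<F>) = {λ, t}.
FIRST(<D>): from <D>->λ we get {λ}; from <D>->t we get {t}. So FIRST(<D>) = {λ, t}.
FIRST(<K>): from <K>-><F> u we get {t, u}; from <K>->v we get {v}. So FIRST(<K>) = {t, u, v}.
FIRST(<S>): from <S>->v <F> we get {v}; from <S>-><K> <K> <K> we get {t, u, v}. So FIRST(<S>) = {t, u, v}.
FIRST(<D> <S>): take FIRST of each symbol in turn, carrying on past any symbol whose FIRST contains λ; result {t, u, v}.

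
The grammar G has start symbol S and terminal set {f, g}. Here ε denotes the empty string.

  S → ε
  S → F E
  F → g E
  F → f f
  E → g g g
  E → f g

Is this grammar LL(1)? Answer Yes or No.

Yes

FIRST(S) = {ε, f, g}
FIRST(F) = {f, g}
FIRST(E) = {f, g}
FOLLOW(S) = {$}
FOLLOW(F) = {f, g}
FOLLOW(E) = {$, f, g}
Each cell of M receives at most one production.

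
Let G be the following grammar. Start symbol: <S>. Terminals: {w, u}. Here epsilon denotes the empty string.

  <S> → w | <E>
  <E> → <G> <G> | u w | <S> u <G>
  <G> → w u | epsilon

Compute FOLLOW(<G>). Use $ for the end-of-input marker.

FIRST(<G>) = {epsilon, w}
FIRST(<S>) = {epsilon, u, w}  (via <E>)
FIRST(<E>) = {epsilon, u, w}  (via <G> <G>, <S> u <G>)
FOLLOW(<S>) includes $ since <S> is the start symbol.
FOLLOW(<S>): in <E>→<S> u <G>, <S> is followed by u <G> with FIRST {u}. Thus FOLLOW(<S>) = {$, u}.
FOLLOW(<E>): in <S>→<E>, the suffix after <E> is empty, so FOLLOW(<E>) ⊇ FOLLOW(<S>) = {$, u}. Thus FOLLOW(<E>) = {$, u}.
FOLLOW(<G>): in <E>→<G> <G> (occurrence 1), <G> is followed by <G> with FIRST {epsilon, w}; in <E>→<G> <G> (occurrence 1), the suffix after <G> is nullable, so FOLLOW(<G>) ⊇ FOLLOW(<E>) = {$, u}; in <E>→<G> <G> (occurrence 2), the suffix after <G> is empty, so FOLLOW(<G>) ⊇ FOLLOW(<E>) = {$, u}; in <E>→<S> u <G>, the suffix after <G> is empty, so FOLLOW(<G>) ⊇ FOLLOW(<E>) = {$, u}. Thus FOLLOW(<G>) = {$, u, w}.

{$, u, w}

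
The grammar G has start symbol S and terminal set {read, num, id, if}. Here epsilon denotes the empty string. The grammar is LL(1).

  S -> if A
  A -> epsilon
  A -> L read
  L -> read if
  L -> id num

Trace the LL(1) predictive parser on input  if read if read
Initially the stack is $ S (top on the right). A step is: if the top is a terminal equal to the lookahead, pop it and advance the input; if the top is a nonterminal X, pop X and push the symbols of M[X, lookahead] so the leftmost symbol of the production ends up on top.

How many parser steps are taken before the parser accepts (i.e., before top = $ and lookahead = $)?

step 1: stack=$ S  input=if read if read $  — expand S -> if A
step 2: stack=$ A if  input=if read if read $  — match if
step 3: stack=$ A  input=read if read $  — expand A -> L read
step 4: stack=$ read L  input=read if read $  — expand L -> read if
step 5: stack=$ read if read  input=read if read $  — match read
step 6: stack=$ read if  input=if read $  — match if
step 7: stack=$ read  input=read $  — match read
Accept reached after 7 steps.

7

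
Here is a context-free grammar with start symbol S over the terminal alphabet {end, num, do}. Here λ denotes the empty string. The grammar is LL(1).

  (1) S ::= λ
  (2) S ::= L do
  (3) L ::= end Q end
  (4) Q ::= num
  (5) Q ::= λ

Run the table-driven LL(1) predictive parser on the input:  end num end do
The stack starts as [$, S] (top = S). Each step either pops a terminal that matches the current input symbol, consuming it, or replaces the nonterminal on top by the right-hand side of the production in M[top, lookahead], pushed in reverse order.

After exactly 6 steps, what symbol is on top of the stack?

step 1: stack=$ S  input=end num end do $  — expand S ::= L do
step 2: stack=$ do L  input=end num end do $  — expand L ::= end Q end
step 3: stack=$ do end Q end  input=end num end do $  — match end
step 4: stack=$ do end Q  input=num end do $  — expand Q ::= num
step 5: stack=$ do end num  input=num end do $  — match num
step 6: stack=$ do end  input=end do $  — match end
Stack after step 6: $ do (top = do).

do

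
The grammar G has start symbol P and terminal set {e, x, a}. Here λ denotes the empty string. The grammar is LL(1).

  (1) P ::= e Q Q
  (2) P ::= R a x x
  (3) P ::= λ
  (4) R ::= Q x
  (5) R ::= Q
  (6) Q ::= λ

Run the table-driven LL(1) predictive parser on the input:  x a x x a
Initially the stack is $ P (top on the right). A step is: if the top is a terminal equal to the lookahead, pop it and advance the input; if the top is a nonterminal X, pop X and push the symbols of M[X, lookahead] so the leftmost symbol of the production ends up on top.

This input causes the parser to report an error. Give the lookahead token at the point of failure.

a

step 1: stack=$ P  input=x a x x a $  — expand P ::= R a x x
step 2: stack=$ x x a R  input=x a x x a $  — expand R ::= Q x
step 3: stack=$ x x a x Q  input=x a x x a $  — expand Q ::= λ
step 4: stack=$ x x a x  input=x a x x a $  — match x
step 5: stack=$ x x a  input=a x x a $  — match a
step 6: stack=$ x x  input=x x a $  — match x
step 7: stack=$ x  input=x a $  — match x
step 8: stack=$  input=a $  — error: stack empty but input remains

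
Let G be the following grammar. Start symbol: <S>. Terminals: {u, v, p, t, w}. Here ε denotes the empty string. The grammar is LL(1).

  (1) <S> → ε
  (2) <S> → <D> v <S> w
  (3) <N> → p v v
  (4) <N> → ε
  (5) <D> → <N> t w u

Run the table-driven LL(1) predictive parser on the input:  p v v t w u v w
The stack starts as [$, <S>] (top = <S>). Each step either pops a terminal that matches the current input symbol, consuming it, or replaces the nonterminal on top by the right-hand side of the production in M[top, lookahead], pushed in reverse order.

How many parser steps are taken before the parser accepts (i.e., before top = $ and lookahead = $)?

12

      Stack                  Input              Action
   1  $ <S>                  p v v t w u v w $  expand <S> → <D> v <S> w
   2  $ w <S> v <D>          p v v t w u v w $  expand <D> → <N> t w u
   3  $ w <S> v u w t <N>    p v v t w u v w $  expand <N> → p v v
   4  $ w <S> v u w t v v p  p v v t w u v w $  match p
   5  $ w <S> v u w t v v    v v t w u v w $    match v
   6  $ w <S> v u w t v      v t w u v w $      match v
   7  $ w <S> v u w t        t w u v w $        match t
   8  $ w <S> v u w          w u v w $          match w
   9  $ w <S> v u            u v w $            match u
  10  $ w <S> v              v w $              match v
  11  $ w <S>                w $                expand <S> → ε
  12  $ w                    w $                match w
Accept reached after 12 steps.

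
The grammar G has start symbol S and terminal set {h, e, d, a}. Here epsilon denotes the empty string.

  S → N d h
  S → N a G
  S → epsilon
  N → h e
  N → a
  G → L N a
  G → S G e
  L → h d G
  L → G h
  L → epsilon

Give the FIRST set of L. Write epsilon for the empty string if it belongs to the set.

FIRST(N): from N→h e we get {h}; from N→a we get {a}. So FIRST(N) = {a, h}.
FIRST(S): from S→N d h we get {a, h}; from S→N a G we get {a, h}; from S→epsilon we get {epsilon}. So FIRST(S) = {epsilon, a, h}.
FIRST(G): from G→L N a we get {a, h}; from G→S G e we get {a, h}. So FIRST(G) = {a, h}.
FIRST(L): from L→h d G we get {h}; from L→G h we get {a, h}; from L→epsilon we get {epsilon}. So FIRST(L) = {epsilon, a, h}.

{epsilon, a, h}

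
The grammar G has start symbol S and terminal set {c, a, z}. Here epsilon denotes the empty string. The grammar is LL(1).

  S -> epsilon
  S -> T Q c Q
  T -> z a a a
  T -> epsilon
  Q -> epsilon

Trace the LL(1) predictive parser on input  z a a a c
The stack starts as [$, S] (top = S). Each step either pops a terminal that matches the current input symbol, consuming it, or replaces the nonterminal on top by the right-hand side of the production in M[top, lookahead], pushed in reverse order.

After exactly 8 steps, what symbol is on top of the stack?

Q

     Stack            Input        Action
  1  $ S              z a a a c $  expand S -> T Q c Q
  2  $ Q c Q T        z a a a c $  expand T -> z a a a
  3  $ Q c Q a a a z  z a a a c $  match z
  4  $ Q c Q a a a    a a a c $    match a
  5  $ Q c Q a a      a a c $      match a
  6  $ Q c Q a        a c $        match a
  7  $ Q c Q          c $          expand Q -> epsilon
  8  $ Q c            c $          match c
Stack after step 8: $ Q (top = Q).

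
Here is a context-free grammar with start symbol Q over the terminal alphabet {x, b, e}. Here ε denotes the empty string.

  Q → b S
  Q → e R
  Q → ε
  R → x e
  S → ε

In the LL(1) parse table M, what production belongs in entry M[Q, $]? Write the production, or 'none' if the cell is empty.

FIRST(Q) = {ε, b, e}
FIRST(R) = {x}
FIRST(S) = {ε}
FOLLOW(Q) includes $ since Q is the start symbol.
FOLLOW(Q): Q appears on no right-hand side. Thus FOLLOW(Q) = {$}.
For Q → b S: FIRST(b S) = {b}, so it goes in M[Q, t] for t ∈ {b}.
For Q → e R: FIRST(e R) = {e}, so it goes in M[Q, t] for t ∈ {e}.
For Q → ε: FIRST(ε) = {ε}, so it goes in M[Q, t] for t ∈ {}; since ε ∈ FIRST, also for every t ∈ FOLLOW(Q) = {$}.

Q → ε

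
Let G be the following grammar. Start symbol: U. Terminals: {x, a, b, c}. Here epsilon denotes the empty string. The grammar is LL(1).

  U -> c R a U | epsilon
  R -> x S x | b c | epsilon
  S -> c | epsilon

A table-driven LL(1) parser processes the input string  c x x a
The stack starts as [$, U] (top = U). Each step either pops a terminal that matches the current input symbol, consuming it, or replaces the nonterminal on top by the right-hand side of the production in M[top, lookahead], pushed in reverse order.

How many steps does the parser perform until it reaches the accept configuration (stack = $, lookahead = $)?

8

     Stack        Input      Action
  1  $ U          c x x a $  expand U -> c R a U
  2  $ U a R c    c x x a $  match c
  3  $ U a R      x x a $    expand R -> x S x
  4  $ U a x S x  x x a $    match x
  5  $ U a x S    x a $      expand S -> epsilon
  6  $ U a x      x a $      match x
  7  $ U a        a $        match a
  8  $ U          $          expand U -> epsilon
Accept reached after 8 steps.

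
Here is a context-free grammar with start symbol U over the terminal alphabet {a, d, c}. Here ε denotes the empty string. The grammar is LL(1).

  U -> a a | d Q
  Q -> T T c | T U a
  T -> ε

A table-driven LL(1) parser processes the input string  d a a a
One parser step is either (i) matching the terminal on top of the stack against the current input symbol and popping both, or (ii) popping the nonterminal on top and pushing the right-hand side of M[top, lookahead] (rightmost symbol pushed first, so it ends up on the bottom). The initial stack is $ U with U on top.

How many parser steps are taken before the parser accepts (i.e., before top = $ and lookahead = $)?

     Stack    Input      Action
  1  $ U      d a a a $  expand U -> d Q
  2  $ Q d    d a a a $  match d
  3  $ Q      a a a $    expand Q -> T U a
  4  $ a U T  a a a $    expand T -> ε
  5  $ a U    a a a $    expand U -> a a
  6  $ a a a  a a a $    match a
  7  $ a a    a a $      match a
  8  $ a      a $        match a
Accept reached after 8 steps.

8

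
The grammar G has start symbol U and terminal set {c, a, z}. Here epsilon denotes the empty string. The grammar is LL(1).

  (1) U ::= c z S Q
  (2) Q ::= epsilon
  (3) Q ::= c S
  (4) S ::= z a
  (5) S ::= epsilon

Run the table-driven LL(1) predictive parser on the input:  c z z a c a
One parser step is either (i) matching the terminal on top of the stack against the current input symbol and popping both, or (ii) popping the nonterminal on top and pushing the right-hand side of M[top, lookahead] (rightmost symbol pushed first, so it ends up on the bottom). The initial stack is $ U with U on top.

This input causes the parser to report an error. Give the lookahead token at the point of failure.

     Stack      Input          Action
  1  $ U        c z z a c a $  expand U ::= c z S Q
  2  $ Q S z c  c z z a c a $  match c
  3  $ Q S z    z z a c a $    match z
  4  $ Q S      z a c a $      expand S ::= z a
  5  $ Q a z    z a c a $      match z
  6  $ Q a      a c a $        match a
  7  $ Q        c a $          expand Q ::= c S
  8  $ S c      c a $          match c
  9  $ S        a $            error: M[S, a] is empty

a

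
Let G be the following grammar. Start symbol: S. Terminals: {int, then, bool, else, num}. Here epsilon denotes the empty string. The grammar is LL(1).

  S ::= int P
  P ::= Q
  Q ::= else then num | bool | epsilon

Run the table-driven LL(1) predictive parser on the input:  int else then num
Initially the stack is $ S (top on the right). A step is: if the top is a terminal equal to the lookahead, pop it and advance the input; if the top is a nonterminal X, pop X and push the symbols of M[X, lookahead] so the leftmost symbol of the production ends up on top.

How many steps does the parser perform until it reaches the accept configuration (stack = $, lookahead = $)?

     Stack            Input                Action
  1  $ S              int else then num $  expand S ::= int P
  2  $ P int          int else then num $  match int
  3  $ P              else then num $      expand P ::= Q
  4  $ Q              else then num $      expand Q ::= else then num
  5  $ num then else  else then num $      match else
  6  $ num then       then num $           match then
  7  $ num            num $                match num
Accept reached after 7 steps.

7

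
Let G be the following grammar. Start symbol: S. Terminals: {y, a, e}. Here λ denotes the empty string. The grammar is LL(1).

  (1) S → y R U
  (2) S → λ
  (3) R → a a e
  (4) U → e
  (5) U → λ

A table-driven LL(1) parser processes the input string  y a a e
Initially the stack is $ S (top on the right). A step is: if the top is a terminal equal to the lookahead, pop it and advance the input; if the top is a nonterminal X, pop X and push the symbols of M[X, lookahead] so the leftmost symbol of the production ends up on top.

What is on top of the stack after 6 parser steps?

     Stack      Input      Action
  1  $ S        y a a e $  expand S → y R U
  2  $ U R y    y a a e $  match y
  3  $ U R      a a e $    expand R → a a e
  4  $ U e a a  a a e $    match a
  5  $ U e a    a e $      match a
  6  $ U e      e $        match e
Stack after step 6: $ U (top = U).

U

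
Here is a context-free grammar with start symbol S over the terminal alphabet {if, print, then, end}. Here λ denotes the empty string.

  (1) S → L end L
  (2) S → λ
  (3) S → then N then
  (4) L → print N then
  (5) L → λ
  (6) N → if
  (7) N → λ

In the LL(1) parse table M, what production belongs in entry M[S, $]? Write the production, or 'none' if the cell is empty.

S → λ

FIRST(L) = {λ, print}
FIRST(N) = {λ, if}
FIRST(S) = {λ, end, print, then}  (via L end L)
FOLLOW(S) includes $ since S is the start symbol.
FOLLOW(S): S appears on no right-hand side. Thus FOLLOW(S) = {$}.
For S → L end L: FIRST(L end L) = {end, print}, so it goes in M[S, t] for t ∈ {end, print}.
For S → λ: FIRST(λ) = {λ}, so it goes in M[S, t] for t ∈ {}; since λ ∈ FIRST, also for every t ∈ FOLLOW(S) = {$}.
For S → then N then: FIRST(then N then) = {then}, so it goes in M[S, t] for t ∈ {then}.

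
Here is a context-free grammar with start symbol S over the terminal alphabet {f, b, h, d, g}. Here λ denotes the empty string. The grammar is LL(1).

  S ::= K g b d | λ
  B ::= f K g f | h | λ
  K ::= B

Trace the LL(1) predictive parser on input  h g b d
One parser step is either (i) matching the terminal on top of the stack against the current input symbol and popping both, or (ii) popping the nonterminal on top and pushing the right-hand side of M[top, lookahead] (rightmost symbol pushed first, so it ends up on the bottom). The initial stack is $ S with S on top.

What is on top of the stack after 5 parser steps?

     Stack      Input      Action
  1  $ S        h g b d $  expand S ::= K g b d
  2  $ d b g K  h g b d $  expand K ::= B
  3  $ d b g B  h g b d $  expand B ::= h
  4  $ d b g h  h g b d $  match h
  5  $ d b g    g b d $    match g
Stack after step 5: $ d b (top = b).

b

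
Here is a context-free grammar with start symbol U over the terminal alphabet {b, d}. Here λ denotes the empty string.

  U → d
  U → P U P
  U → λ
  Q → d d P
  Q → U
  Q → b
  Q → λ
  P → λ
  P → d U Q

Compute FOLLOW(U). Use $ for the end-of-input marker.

FIRST(P): from P→λ we get {λ}; from P→d U Q we get {d}. So FIRST(P) = {λ, d}.
FIRST(U): from U→d we get {d}; from U→P U P we get {λ, d}; from U→λ we get {λ}. So FIRST(U) = {λ, d}.
FIRST(Q): from Q→d d P we get {d}; from Q→U we get {λ, d}; from Q→b we get {b}; from Q→λ we get {λ}. So FIRST(Q) = {λ, b, d}.
FOLLOW(U) includes $ since U is the start symbol.
FOLLOW(U): in U→P U P, U is followed by P with FIRST {λ, d}; in U→P U P, the suffix after U is nullable (adds nothing new); in Q→U, the suffix after U is empty, so FOLLOW(U) ⊇ FOLLOW(Q) = {$, b, d}; in P→d U Q, U is followed by Q with FIRST {λ, b, d}; in P→d U Q, the suffix after U is nullable, so FOLLOW(U) ⊇ FOLLOW(P) = {$, b, d}. Thus FOLLOW(U) = {$, b, d}.
FOLLOW(Q): in P→d U Q, the suffix after Q is empty, so FOLLOW(Q) ⊇ FOLLOW(P) = {$, b, d}. Thus FOLLOW(Q) = {$, b, d}.
FOLLOW(P): in U→P U P (occurrence 1), P is followed by U P with FIRST {λ, d}; in U→P U P (occurrence 1), the suffix after P is nullable, so FOLLOW(P) ⊇ FOLLOW(U) = {$, b, d}; in U→P U P (occurrence 2), the suffix after P is empty, so FOLLOW(P) ⊇ FOLLOW(U) = {$, b, d}; in Q→d d P, the suffix after P is empty, so FOLLOW(P) ⊇ FOLLOW(Q) = {$, b, d}. Thus FOLLOW(P) = {$, b, d}.

{$, b, d}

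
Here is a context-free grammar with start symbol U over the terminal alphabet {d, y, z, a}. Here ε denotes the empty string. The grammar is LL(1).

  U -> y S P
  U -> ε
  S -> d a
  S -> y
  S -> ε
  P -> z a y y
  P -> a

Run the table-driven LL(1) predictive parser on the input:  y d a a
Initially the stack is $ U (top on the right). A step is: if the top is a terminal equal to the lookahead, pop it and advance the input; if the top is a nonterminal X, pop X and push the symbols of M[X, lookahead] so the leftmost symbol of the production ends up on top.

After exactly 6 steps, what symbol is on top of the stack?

a

     Stack    Input      Action
  1  $ U      y d a a $  expand U -> y S P
  2  $ P S y  y d a a $  match y
  3  $ P S    d a a $    expand S -> d a
  4  $ P a d  d a a $    match d
  5  $ P a    a a $      match a
  6  $ P      a $        expand P -> a
Stack after step 6: $ a (top = a).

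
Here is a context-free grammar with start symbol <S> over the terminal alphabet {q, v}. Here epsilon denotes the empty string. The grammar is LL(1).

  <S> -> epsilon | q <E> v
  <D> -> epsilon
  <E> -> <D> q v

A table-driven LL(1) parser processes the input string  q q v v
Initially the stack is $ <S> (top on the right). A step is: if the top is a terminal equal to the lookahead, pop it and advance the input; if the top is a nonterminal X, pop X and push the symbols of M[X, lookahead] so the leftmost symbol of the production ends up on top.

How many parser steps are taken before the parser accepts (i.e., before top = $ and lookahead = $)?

step 1: stack=$ <S>  input=q q v v $  — expand <S> -> q <E> v
step 2: stack=$ v <E> q  input=q q v v $  — match q
step 3: stack=$ v <E>  input=q v v $  — expand <E> -> <D> q v
step 4: stack=$ v v q <D>  input=q v v $  — expand <D> -> epsilon
step 5: stack=$ v v q  input=q v v $  — match q
step 6: stack=$ v v  input=v v $  — match v
step 7: stack=$ v  input=v $  — match v
Accept reached after 7 steps.

7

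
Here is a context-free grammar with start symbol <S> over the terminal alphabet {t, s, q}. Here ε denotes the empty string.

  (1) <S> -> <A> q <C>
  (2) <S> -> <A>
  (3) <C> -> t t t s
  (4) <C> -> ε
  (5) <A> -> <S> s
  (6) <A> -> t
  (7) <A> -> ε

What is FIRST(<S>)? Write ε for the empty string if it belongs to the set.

{ε, q, s, t}

FIRST(<C>) = {ε, t}
FIRST(<S>) = {ε, q, s, t}  (via <A> q <C>, <A>)
FIRST(<A>) = {ε, q, s, t}  (via <S> s)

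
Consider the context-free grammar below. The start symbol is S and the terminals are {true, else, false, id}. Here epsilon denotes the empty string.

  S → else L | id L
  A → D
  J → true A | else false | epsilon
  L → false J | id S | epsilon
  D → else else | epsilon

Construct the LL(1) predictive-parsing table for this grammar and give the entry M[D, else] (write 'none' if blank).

FIRST(S): from S→else L we get {else}; from S→id L we get {id}. So FIRST(S) = {else, id}.
FIRST(J): from J→true A we get {true}; from J→else false we get {else}; from J→epsilon we get {epsilon}. So FIRST(J) = {epsilon, else, true}.
FIRST(L): from L→false J we get {false}; from L→id S we get {id}; from L→epsilon we get {epsilon}. So FIRST(L) = {epsilon, false, id}.
FIRST(D): from D→else else we get {else}; from D→epsilon we get {epsilon}. So FIRST(D) = {epsilon, else}.
FIRST(A): from A→D we get {epsilon, else}. So FIRST(A) = {epsilon, else}.
FOLLOW(S) includes $ since S is the start symbol.
FOLLOW(A): in J→true A, the suffix after A is empty, so FOLLOW(A) ⊇ FOLLOW(J) = {$}. Thus FOLLOW(A) = {$}.
FOLLOW(D): in A→D, the suffix after D is empty, so FOLLOW(D) ⊇ FOLLOW(A) = {$}. Thus FOLLOW(D) = {$}.
For D → else else: FIRST(else else) = {else}, so it goes in M[D, t] for t ∈ {else}.
For D → epsilon: FIRST(epsilon) = {epsilon}, so it goes in M[D, t] for t ∈ {}; since epsilon ∈ FIRST, also for every t ∈ FOLLOW(D) = {$}.

D → else else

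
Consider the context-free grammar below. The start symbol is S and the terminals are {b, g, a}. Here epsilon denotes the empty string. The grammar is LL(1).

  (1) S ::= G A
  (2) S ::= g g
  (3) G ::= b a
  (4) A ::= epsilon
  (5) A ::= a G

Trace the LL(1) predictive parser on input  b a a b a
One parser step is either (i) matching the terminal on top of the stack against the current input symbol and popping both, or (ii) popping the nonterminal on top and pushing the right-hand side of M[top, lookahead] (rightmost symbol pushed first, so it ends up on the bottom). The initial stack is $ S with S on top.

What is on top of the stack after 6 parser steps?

     Stack    Input        Action
  1  $ S      b a a b a $  expand S ::= G A
  2  $ A G    b a a b a $  expand G ::= b a
  3  $ A a b  b a a b a $  match b
  4  $ A a    a a b a $    match a
  5  $ A      a b a $      expand A ::= a G
  6  $ G a    a b a $      match a
Stack after step 6: $ G (top = G).

G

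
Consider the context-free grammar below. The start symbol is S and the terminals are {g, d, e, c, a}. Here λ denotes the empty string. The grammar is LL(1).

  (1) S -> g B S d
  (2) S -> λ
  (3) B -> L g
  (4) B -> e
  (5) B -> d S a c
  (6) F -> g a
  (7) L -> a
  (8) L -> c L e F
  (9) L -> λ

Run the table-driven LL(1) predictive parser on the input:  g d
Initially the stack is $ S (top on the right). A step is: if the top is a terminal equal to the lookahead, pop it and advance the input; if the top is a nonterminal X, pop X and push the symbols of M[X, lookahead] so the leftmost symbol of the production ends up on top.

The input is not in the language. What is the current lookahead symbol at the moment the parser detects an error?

$

     Stack          Input  Action
  1  $ S            g d $  expand S -> g B S d
  2  $ d S B g      g d $  match g
  3  $ d S B        d $    expand B -> d S a c
  4  $ d S c a S d  d $    match d
  5  $ d S c a S    $      expand S -> λ
  6  $ d S c a      $      error: top is terminal a but lookahead is $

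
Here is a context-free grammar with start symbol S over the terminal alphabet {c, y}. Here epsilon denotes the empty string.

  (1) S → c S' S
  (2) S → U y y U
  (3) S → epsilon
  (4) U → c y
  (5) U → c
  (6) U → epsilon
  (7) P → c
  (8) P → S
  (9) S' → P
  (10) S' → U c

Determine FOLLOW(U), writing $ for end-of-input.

FIRST(U) = {epsilon, c}
FIRST(S) = {epsilon, c, y}  (via U y y U)
FIRST(P) = {epsilon, c, y}  (via S)
FIRST(S') = {epsilon, c, y}  (via P, U c)
FOLLOW(S) includes $ since S is the start symbol.
FOLLOW(S): in S→c S' S, the suffix after S is empty (adds nothing new); in P→S, the suffix after S is empty, so FOLLOW(S) ⊇ FOLLOW(P) = {$, c, y}. Thus FOLLOW(S) = {$, c, y}.
FOLLOW(U): in S→U y y U (occurrence 1), U is followed by y y U with FIRST {y}; in S→U y y U (occurrence 2), the suffix after U is empty, so FOLLOW(U) ⊇ FOLLOW(S) = {$, c, y}; in S'→U c, U is followed by c with FIRST {c}. Thus FOLLOW(U) = {$, c, y}.
FOLLOW(S'): in S→c S' S, S' is followed by S with FIRST {epsilon, c, y}; in S→c S' S, the suffix after S' is nullable, so FOLLOW(S') ⊇ FOLLOW(S) = {$, c, y}. Thus FOLLOW(S') = {$, c, y}.
FOLLOW(P): in S'→P, the suffix after P is empty, so FOLLOW(P) ⊇ FOLLOW(S') = {$, c, y}. Thus FOLLOW(P) = {$, c, y}.

{$, c, y}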